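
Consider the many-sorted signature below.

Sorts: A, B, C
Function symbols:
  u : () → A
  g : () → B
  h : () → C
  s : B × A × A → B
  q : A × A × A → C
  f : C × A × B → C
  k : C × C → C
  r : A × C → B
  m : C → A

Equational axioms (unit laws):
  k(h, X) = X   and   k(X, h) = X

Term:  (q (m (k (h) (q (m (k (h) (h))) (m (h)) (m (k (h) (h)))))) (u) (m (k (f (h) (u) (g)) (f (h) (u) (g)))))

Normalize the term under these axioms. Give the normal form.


normal form = (q (m (q (m (h)) (m (h)) (m (h)))) (u) (m (k (f (h) (u) (g)) (f (h) (u) (g)))))

1. (q (m (k (h) (q (m (k (h) (h))) (m (h)) (m (k (h) (h)))))) (u) (m (k (f (h) (u) (g)) (f (h) (u) (g)))))  →  (q (m (q (m (k (h) (h))) (m (h)) (m (k (h) (h))))) (u) (m (k (f (h) (u) (g)) (f (h) (u) (g)))))
2. (q (m (q (m (k (h) (h))) (m (h)) (m (k (h) (h))))) (u) (m (k (f (h) (u) (g)) (f (h) (u) (g)))))  →  (q (m (q (m (h)) (m (h)) (m (k (h) (h))))) (u) (m (k (f (h) (u) (g)) (f (h) (u) (g)))))
3. (q (m (q (m (h)) (m (h)) (m (k (h) (h))))) (u) (m (k (f (h) (u) (g)) (f (h) (u) (g)))))  →  (q (m (q (m (h)) (m (h)) (m (h)))) (u) (m (k (f (h) (u) (g)) (f (h) (u) (g)))))


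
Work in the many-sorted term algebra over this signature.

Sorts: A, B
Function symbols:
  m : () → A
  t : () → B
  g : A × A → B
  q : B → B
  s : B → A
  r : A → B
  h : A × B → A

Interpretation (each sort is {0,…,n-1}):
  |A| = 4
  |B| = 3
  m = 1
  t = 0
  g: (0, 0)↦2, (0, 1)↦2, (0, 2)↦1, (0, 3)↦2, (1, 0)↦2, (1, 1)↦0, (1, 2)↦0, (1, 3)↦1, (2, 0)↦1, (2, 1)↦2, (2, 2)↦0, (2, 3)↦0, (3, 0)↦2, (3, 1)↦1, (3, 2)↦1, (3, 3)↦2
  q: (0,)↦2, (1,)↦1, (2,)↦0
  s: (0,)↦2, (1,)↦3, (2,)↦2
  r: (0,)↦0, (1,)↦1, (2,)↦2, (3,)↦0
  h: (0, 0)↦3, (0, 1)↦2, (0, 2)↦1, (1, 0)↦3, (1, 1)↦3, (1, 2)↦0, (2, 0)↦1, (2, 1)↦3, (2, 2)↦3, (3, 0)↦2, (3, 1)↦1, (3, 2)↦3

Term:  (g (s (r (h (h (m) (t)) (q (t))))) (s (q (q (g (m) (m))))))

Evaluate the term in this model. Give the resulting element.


value = 0

  m = 1
  t = 0
  (h (m) (t)) = h(1, 0) = 3
  t = 0
  (q (t)) = q(0,) = 2
  (h (h (m) (t)) (q (t))) = h(3, 2) = 3
  (r (h (h (m) (t)) (q (t)))) = r(3,) = 0
  (s (r (h (h (m) (t)) (q (t))))) = s(0,) = 2
  m = 1
  m = 1
  (g (m) (m)) = g(1, 1) = 0
  (q (g (m) (m))) = q(0,) = 2
  (q (q (g (m) (m)))) = q(2,) = 0
  (s (q (q (g (m) (m))))) = s(0,) = 2
  (g (s (r (h (h (m) (t)) (q (t))))) (s (q (q (g (m) (m)))))) = g(2, 2) = 0


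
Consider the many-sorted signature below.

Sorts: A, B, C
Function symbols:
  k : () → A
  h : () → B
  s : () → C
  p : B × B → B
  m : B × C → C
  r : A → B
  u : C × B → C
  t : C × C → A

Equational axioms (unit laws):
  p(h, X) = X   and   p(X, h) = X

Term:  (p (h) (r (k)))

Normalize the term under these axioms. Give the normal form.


1. (p (h) (r (k)))  →  (r (k))

normal form = (r (k))


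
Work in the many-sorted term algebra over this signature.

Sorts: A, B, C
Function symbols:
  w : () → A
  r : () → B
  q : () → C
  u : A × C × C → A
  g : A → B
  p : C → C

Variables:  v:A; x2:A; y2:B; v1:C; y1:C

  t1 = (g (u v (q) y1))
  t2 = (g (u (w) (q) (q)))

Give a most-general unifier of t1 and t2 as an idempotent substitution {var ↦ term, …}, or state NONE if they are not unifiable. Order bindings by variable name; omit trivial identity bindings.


{v ↦ (w), y1 ↦ (q)}


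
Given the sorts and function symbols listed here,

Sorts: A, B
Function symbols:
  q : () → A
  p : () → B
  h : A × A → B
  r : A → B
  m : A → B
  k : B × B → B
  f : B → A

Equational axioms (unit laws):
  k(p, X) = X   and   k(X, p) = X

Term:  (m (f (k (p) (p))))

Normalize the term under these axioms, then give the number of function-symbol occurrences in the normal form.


size = 3

1. (m (f (k (p) (p))))  →  (m (f (p)))
normal form: (m (f (p)))


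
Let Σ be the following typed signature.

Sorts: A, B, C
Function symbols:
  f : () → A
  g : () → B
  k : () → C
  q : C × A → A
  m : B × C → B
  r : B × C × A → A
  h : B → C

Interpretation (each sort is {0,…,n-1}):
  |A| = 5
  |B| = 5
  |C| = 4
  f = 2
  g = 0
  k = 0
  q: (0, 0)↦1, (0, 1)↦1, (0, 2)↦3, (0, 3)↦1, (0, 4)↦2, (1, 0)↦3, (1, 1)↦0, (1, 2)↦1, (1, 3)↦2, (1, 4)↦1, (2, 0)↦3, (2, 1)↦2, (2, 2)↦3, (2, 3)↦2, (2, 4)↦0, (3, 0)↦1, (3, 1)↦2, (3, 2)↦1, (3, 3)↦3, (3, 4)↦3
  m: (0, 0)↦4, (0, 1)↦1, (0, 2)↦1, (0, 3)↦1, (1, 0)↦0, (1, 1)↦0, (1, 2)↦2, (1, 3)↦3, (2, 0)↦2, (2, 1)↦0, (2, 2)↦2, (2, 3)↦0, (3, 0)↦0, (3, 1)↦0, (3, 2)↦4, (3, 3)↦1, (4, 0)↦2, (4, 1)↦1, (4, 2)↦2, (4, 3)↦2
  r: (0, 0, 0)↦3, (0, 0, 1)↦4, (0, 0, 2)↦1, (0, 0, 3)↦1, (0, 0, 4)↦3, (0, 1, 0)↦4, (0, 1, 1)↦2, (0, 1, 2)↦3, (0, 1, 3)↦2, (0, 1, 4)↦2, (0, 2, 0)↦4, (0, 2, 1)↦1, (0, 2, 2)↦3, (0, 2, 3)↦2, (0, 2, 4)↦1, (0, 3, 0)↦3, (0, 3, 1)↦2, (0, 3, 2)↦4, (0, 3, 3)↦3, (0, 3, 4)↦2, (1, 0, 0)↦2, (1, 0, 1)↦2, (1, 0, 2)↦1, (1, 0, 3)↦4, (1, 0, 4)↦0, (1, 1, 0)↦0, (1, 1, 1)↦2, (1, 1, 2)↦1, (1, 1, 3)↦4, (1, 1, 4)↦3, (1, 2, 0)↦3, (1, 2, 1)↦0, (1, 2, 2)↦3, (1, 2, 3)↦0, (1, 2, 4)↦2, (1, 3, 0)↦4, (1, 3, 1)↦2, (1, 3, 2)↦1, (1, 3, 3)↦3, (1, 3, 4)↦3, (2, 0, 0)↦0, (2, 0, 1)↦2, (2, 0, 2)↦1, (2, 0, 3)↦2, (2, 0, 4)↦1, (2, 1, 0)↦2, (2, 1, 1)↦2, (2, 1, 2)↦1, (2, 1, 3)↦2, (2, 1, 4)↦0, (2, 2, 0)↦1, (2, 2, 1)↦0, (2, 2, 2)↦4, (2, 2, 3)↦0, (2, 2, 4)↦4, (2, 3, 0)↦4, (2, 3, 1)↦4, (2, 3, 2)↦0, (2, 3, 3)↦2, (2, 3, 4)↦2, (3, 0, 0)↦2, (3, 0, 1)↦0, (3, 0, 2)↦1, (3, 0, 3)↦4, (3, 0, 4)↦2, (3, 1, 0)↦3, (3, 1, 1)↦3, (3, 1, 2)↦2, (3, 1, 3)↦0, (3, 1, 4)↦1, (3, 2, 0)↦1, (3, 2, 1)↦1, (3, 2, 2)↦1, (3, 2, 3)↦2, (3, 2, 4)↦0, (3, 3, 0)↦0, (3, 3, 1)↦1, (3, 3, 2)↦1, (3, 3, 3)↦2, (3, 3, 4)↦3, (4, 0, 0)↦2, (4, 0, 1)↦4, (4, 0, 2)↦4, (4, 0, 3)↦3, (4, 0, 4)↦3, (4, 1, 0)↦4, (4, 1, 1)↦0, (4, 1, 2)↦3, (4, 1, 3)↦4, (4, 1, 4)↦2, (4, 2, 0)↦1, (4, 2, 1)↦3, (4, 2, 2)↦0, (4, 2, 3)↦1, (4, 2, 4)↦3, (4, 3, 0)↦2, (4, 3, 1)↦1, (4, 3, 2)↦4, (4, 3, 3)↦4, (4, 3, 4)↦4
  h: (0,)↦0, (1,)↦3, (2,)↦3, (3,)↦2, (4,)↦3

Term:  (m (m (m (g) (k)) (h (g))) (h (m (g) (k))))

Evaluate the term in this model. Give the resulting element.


value = 0

  g = 0
  k = 0
  (m (g) (k)) = m(0, 0) = 4
  g = 0
  (h (g)) = h(0,) = 0
  (m (m (g) (k)) (h (g))) = m(4, 0) = 2
  g = 0
  k = 0
  (m (g) (k)) = m(0, 0) = 4
  (h (m (g) (k))) = h(4,) = 3
  (m (m (m (g) (k)) (h (g))) (h (m (g) (k)))) = m(2, 3) = 0


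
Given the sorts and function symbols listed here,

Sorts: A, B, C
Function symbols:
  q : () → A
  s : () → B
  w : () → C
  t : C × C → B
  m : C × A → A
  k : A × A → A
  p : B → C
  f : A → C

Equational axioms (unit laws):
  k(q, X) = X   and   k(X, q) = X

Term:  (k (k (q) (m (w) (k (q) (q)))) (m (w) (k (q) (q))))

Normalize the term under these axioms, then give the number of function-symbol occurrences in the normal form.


size = 7

1. (k (k (q) (m (w) (k (q) (q)))) (m (w) (k (q) (q))))  →  (k (m (w) (k (q) (q))) (m (w) (k (q) (q))))
2. (k (m (w) (k (q) (q))) (m (w) (k (q) (q))))  →  (k (m (w) (q)) (m (w) (k (q) (q))))
3. (k (m (w) (q)) (m (w) (k (q) (q))))  →  (k (m (w) (q)) (m (w) (q)))
normal form: (k (m (w) (q)) (m (w) (q)))


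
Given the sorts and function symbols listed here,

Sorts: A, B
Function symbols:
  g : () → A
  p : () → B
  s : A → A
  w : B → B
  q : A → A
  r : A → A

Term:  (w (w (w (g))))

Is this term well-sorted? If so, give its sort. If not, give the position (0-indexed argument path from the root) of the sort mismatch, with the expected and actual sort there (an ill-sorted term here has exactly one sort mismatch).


      (g) : A
    (w (g)) : ✗ arg 0 at [0, 0, 0] has sort A, expected B

ill-sorted at position [0, 0, 0]: expected B, got A


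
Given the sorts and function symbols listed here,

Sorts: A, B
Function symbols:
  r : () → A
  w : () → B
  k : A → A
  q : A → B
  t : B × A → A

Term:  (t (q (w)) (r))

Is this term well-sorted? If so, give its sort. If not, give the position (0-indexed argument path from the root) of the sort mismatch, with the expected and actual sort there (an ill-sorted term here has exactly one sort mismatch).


    (w) : B
  (q (w)) : ✗ arg 0 at [0, 0] has sort B, expected A
  (r) : A

ill-sorted at position [0, 0]: expected A, got B


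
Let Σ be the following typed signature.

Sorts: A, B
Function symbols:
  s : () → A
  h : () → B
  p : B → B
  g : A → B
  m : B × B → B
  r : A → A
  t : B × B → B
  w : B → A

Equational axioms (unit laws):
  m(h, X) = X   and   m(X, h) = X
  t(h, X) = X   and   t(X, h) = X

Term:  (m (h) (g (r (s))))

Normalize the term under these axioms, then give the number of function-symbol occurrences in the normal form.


size = 3

1. (m (h) (g (r (s))))  →  (g (r (s)))
normal form: (g (r (s)))


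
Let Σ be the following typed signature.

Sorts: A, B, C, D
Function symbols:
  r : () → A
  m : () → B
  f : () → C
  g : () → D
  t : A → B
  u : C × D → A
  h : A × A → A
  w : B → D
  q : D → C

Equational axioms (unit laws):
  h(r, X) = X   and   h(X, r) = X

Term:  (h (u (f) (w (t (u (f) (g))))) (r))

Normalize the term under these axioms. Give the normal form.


normal form = (u (f) (w (t (u (f) (g)))))

1. (h (u (f) (w (t (u (f) (g))))) (r))  →  (u (f) (w (t (u (f) (g)))))


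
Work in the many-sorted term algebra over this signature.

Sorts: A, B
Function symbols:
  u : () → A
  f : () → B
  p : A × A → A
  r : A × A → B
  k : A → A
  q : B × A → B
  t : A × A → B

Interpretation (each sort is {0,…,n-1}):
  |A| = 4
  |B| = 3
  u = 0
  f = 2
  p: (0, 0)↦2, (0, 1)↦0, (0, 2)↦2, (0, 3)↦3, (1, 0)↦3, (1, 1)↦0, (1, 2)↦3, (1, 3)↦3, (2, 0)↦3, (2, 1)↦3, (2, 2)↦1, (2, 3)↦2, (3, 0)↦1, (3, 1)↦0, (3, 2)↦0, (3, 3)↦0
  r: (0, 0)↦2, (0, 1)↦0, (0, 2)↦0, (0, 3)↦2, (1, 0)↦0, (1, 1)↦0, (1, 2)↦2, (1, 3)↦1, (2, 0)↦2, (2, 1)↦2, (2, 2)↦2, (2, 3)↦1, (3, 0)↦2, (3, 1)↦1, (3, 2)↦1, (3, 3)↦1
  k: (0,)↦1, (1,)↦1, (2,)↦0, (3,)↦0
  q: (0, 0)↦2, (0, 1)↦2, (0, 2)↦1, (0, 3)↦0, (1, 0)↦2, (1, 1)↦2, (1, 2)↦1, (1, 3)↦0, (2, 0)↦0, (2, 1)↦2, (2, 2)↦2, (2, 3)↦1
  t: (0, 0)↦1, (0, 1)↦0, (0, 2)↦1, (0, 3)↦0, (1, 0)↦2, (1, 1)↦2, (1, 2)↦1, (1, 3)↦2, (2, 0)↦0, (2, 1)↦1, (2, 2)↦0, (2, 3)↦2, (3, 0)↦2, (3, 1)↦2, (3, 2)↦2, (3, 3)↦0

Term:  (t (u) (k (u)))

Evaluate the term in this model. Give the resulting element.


  u = 0
  u = 0
  (k (u)) = k(0,) = 1
  (t (u) (k (u))) = t(0, 1) = 0

value = 0


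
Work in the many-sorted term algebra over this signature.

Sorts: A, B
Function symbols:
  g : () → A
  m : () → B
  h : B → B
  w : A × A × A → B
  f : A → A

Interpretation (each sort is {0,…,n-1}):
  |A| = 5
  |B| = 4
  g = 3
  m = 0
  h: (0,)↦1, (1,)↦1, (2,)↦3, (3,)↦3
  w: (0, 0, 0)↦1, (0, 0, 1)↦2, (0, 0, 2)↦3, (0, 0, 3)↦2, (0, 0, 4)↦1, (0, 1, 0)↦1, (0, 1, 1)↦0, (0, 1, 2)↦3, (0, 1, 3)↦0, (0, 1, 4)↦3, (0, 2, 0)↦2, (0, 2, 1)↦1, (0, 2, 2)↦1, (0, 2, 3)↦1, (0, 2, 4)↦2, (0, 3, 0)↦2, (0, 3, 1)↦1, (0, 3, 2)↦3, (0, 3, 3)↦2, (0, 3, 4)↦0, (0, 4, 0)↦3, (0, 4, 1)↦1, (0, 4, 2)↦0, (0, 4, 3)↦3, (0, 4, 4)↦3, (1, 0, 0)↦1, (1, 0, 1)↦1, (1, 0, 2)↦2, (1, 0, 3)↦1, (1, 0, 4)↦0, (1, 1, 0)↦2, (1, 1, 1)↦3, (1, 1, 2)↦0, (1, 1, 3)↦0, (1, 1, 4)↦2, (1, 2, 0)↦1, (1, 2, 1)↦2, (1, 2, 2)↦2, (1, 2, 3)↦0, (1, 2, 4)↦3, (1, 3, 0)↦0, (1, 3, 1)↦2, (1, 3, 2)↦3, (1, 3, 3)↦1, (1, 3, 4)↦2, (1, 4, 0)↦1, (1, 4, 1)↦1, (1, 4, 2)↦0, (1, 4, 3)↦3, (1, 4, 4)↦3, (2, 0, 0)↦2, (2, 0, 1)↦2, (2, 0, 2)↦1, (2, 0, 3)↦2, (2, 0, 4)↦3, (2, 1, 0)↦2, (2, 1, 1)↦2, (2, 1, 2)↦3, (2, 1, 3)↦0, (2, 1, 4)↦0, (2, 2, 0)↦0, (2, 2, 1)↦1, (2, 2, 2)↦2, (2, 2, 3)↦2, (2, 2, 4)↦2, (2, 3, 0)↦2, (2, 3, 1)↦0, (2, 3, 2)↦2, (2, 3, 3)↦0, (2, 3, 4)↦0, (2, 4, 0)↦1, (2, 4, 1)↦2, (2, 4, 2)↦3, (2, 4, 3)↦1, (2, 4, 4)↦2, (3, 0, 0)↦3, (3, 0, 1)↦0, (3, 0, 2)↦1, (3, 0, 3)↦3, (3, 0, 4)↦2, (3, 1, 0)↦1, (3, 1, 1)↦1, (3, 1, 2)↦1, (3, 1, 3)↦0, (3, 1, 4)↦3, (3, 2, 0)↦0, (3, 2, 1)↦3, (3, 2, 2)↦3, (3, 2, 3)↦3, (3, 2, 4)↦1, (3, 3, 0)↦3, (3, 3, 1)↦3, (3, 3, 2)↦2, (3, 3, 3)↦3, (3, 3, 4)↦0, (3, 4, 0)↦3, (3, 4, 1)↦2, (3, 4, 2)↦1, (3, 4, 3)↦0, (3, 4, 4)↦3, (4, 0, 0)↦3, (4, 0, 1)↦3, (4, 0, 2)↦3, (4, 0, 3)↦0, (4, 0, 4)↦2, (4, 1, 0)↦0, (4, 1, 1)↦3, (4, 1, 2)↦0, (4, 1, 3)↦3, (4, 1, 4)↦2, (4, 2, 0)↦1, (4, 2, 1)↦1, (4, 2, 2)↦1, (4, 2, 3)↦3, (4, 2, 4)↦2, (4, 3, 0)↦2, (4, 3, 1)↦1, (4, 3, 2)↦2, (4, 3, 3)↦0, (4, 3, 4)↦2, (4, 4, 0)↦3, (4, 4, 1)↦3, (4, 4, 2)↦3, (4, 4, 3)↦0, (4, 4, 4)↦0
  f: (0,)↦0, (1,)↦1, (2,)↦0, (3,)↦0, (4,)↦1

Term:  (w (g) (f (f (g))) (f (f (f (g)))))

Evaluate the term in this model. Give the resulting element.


  g = 3
  g = 3
  (f (g)) = f(3,) = 0
  (f (f (g))) = f(0,) = 0
  g = 3
  (f (g)) = f(3,) = 0
  (f (f (g))) = f(0,) = 0
  (f (f (f (g)))) = f(0,) = 0
  (w (g) (f (f (g))) (f (f (f (g))))) = w(3, 0, 0) = 3

value = 3


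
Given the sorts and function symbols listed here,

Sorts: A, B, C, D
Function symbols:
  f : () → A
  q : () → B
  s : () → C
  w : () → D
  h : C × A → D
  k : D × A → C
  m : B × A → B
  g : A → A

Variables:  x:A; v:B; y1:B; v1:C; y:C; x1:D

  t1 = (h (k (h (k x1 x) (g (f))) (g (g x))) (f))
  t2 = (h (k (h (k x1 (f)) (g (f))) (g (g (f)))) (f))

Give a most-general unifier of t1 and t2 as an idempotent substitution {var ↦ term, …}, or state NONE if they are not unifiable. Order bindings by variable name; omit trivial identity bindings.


{x ↦ (f)}


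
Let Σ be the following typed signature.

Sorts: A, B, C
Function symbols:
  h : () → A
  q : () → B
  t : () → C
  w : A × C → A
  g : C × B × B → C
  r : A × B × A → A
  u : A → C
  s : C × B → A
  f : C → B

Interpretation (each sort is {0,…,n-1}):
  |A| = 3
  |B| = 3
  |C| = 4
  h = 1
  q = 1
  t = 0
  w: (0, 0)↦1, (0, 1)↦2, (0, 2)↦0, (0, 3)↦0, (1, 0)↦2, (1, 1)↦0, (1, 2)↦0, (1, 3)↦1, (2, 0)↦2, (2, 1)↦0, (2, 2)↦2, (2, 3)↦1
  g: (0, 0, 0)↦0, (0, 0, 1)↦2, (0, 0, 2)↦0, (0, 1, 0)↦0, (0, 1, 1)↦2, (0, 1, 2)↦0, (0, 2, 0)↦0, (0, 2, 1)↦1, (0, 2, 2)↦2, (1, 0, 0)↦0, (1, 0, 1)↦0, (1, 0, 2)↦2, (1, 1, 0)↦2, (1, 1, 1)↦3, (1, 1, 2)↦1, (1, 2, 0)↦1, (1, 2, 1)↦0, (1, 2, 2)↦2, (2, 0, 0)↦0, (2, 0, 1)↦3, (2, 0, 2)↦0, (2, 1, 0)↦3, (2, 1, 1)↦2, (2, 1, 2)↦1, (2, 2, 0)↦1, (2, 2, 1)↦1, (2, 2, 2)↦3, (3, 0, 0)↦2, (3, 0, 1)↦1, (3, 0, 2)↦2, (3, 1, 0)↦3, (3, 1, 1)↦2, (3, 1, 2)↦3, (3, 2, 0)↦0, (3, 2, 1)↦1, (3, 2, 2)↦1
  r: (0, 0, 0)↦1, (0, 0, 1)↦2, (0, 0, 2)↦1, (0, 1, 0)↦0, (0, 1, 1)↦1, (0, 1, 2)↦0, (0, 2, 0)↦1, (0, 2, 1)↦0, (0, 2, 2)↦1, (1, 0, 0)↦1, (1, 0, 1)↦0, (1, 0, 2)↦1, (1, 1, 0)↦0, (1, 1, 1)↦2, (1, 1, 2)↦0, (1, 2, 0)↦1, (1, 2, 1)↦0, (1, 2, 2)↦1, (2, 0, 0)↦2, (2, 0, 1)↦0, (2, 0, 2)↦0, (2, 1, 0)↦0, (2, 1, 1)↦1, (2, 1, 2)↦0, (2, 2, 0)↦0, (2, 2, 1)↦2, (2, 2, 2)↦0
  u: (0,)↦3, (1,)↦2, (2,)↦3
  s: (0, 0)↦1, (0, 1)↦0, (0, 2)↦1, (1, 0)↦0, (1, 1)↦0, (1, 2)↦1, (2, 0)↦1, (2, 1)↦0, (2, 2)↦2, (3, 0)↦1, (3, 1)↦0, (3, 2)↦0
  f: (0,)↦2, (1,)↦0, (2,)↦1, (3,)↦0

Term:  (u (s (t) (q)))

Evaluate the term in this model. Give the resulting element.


value = 3

  t = 0
  q = 1
  (s (t) (q)) = s(0, 1) = 0
  (u (s (t) (q))) = u(0,) = 3


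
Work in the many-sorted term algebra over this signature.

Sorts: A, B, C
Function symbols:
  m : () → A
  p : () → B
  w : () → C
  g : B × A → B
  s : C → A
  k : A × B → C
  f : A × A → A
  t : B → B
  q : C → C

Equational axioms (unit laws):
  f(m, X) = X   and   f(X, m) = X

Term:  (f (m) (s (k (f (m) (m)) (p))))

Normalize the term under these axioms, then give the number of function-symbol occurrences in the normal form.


size = 4

1. (f (m) (s (k (f (m) (m)) (p))))  →  (s (k (f (m) (m)) (p)))
2. (s (k (f (m) (m)) (p)))  →  (s (k (m) (p)))
normal form: (s (k (m) (p)))


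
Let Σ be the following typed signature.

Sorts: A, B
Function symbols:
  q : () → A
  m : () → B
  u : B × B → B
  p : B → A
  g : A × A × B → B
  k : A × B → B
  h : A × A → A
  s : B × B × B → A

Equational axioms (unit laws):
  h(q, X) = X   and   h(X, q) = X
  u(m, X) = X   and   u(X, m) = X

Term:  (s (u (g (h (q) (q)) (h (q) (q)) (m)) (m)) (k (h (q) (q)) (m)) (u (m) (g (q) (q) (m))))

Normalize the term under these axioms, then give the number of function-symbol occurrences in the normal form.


1. (s (u (g (h (q) (q)) (h (q) (q)) (m)) (m)) (k (h (q) (q)) (m)) (u (m) (g (q) (q) (m))))  →  (s (g (h (q) (q)) (h (q) (q)) (m)) (k (h (q) (q)) (m)) (u (m) (g (q) (q) (m))))
2. (s (g (h (q) (q)) (h (q) (q)) (m)) (k (h (q) (q)) (m)) (u (m) (g (q) (q) (m))))  →  (s (g (q) (h (q) (q)) (m)) (k (h (q) (q)) (m)) (u (m) (g (q) (q) (m))))
3. (s (g (q) (h (q) (q)) (m)) (k (h (q) (q)) (m)) (u (m) (g (q) (q) (m))))  →  (s (g (q) (q) (m)) (k (h (q) (q)) (m)) (u (m) (g (q) (q) (m))))
4. (s (g (q) (q) (m)) (k (h (q) (q)) (m)) (u (m) (g (q) (q) (m))))  →  (s (g (q) (q) (m)) (k (q) (m)) (u (m) (g (q) (q) (m))))
5. (s (g (q) (q) (m)) (k (q) (m)) (u (m) (g (q) (q) (m))))  →  (s (g (q) (q) (m)) (k (q) (m)) (g (q) (q) (m)))
normal form: (s (g (q) (q) (m)) (k (q) (m)) (g (q) (q) (m)))

size = 12


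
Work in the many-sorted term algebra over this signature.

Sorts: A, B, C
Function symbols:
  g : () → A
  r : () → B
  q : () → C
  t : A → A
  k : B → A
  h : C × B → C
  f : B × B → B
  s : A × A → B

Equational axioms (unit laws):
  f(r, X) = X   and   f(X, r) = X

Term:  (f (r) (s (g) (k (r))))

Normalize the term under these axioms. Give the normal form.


normal form = (s (g) (k (r)))

1. (f (r) (s (g) (k (r))))  →  (s (g) (k (r)))


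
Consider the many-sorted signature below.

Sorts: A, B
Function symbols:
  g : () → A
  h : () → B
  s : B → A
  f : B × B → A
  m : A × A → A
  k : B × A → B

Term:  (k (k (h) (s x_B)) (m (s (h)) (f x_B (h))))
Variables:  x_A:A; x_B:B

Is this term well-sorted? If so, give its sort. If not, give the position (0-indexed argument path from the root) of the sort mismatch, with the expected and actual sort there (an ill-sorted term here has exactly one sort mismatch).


well-sorted; sort = B

    (h) : B
      x_B : B
    (s x_B) : A
  (k (h) (s x_B)) : B
      (h) : B
    (s (h)) : A
      x_B : B
      (h) : B
    (f x_B (h)) : A
  (m (s (h)) (f x_B (h))) : A
(k (k (h) (s x_B)) (m (s (h)) (f x_B (h)))) : B


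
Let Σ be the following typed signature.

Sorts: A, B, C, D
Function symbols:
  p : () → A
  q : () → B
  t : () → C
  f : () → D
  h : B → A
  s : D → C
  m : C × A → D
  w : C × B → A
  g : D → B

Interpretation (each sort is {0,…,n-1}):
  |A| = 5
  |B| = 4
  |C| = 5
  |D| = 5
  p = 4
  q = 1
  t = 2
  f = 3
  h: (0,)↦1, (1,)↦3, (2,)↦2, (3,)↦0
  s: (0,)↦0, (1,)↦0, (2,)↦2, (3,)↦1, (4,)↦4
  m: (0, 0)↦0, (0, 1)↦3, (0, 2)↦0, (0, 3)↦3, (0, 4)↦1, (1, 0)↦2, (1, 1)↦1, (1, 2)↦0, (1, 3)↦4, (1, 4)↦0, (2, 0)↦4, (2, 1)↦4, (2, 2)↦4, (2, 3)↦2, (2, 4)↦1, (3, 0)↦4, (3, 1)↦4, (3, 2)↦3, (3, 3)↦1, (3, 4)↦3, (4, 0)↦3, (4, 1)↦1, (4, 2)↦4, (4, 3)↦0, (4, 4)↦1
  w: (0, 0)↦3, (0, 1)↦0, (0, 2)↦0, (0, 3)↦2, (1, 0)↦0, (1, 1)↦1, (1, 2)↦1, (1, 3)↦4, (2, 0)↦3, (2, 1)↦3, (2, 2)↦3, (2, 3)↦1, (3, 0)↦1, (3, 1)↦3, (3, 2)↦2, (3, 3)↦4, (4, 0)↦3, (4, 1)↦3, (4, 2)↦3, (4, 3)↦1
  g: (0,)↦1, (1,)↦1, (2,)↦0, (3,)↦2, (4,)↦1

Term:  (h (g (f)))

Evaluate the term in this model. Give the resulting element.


  f = 3
  (g (f)) = g(3,) = 2
  (h (g (f))) = h(2,) = 2

value = 2


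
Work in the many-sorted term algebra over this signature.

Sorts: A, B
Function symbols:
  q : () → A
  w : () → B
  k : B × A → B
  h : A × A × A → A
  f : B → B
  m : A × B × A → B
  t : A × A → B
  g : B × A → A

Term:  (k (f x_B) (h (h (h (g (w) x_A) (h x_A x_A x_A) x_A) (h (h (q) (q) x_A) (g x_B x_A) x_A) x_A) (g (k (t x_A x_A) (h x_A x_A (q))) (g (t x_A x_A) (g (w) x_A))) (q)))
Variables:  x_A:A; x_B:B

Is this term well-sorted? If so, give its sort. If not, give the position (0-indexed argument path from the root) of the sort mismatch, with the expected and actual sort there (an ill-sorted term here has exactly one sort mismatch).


    x_B : B
  (f x_B) : B
          (w) : B
          x_A : A
        (g (w) x_A) : A
          x_A : A
          x_A : A
          x_A : A
        (h x_A x_A x_A) : A
        x_A : A
      (h (g (w) x_A) (h x_A x_A x_A) x_A) : A
          (q) : A
          (q) : A
          x_A : A
        (h (q) (q) x_A) : A
          x_B : B
          x_A : A
        (g x_B x_A) : A
        x_A : A
      (h (h (q) (q) x_A) (g x_B x_A) x_A) : A
      x_A : A
    (h (h (g (w) x_A) (h x_A x_A x_A) x_A) (h (h (q) (q) x_A) (g x_B x_A) x_A) x_A) : A
          x_A : A
          x_A : A
        (t x_A x_A) : B
          x_A : A
          x_A : A
          (q) : A
        (h x_A x_A (q)) : A
      (k (t x_A x_A) (h x_A x_A (q))) : B
          x_A : A
          x_A : A
        (t x_A x_A) : B
          (w) : B
          x_A : A
        (g (w) x_A) : A
      (g (t x_A x_A) (g (w) x_A)) : A
    (g (k (t x_A x_A) (h x_A x_A (q))) (g (t x_A x_A) (g (w) x_A))) : A
    (q) : A
  (h (h (h (g (w) x_A) (h x_A x_A x_A) x_A) (h (h (q) (q) x_A) (g x_B x_A) x_A) x_A) (g (k (t x_A x_A) (h x_A x_A (q))) (g (t x_A x_A) (g (w) x_A))) (q)) : A
(k (f x_B) (h (h (h (g (w) x_A) (h x_A x_A x_A) x_A) (h (h (q) (q) x_A) (g x_B x_A) x_A) x_A) (g (k (t x_A x_A) (h x_A x_A (q))) (g (t x_A x_A) (g (w) x_A))) (q))) : B

well-sorted; sort = B


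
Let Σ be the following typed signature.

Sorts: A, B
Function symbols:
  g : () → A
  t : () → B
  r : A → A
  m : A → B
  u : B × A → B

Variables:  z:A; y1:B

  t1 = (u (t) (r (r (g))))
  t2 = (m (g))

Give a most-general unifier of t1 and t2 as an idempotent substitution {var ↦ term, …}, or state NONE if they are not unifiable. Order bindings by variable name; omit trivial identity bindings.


head clash or occurs-check failure — not unifiable

NONE (not unifiable)


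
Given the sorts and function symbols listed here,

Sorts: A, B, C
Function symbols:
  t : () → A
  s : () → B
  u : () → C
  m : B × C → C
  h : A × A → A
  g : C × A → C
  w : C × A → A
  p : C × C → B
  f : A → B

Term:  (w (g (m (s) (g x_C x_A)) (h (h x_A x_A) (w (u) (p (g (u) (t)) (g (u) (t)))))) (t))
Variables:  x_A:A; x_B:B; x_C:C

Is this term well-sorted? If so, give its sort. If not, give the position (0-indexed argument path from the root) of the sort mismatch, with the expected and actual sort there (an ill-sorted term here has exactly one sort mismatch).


      (s) : B
        x_C : C
        x_A : A
      (g x_C x_A) : C
    (m (s) (g x_C x_A)) : C
        x_A : A
        x_A : A
      (h x_A x_A) : A
        (u) : C
            (u) : C
            (t) : A
          (g (u) (t)) : C
            (u) : C
            (t) : A
          (g (u) (t)) : C
        (p (g (u) (t)) (g (u) (t))) : B
      (w (u) (p (g (u) (t)) (g (u) (t)))) : ✗ arg 1 at [0, 1, 1, 1] has sort B, expected A
  (t) : A

ill-sorted at position [0, 1, 1, 1]: expected A, got B


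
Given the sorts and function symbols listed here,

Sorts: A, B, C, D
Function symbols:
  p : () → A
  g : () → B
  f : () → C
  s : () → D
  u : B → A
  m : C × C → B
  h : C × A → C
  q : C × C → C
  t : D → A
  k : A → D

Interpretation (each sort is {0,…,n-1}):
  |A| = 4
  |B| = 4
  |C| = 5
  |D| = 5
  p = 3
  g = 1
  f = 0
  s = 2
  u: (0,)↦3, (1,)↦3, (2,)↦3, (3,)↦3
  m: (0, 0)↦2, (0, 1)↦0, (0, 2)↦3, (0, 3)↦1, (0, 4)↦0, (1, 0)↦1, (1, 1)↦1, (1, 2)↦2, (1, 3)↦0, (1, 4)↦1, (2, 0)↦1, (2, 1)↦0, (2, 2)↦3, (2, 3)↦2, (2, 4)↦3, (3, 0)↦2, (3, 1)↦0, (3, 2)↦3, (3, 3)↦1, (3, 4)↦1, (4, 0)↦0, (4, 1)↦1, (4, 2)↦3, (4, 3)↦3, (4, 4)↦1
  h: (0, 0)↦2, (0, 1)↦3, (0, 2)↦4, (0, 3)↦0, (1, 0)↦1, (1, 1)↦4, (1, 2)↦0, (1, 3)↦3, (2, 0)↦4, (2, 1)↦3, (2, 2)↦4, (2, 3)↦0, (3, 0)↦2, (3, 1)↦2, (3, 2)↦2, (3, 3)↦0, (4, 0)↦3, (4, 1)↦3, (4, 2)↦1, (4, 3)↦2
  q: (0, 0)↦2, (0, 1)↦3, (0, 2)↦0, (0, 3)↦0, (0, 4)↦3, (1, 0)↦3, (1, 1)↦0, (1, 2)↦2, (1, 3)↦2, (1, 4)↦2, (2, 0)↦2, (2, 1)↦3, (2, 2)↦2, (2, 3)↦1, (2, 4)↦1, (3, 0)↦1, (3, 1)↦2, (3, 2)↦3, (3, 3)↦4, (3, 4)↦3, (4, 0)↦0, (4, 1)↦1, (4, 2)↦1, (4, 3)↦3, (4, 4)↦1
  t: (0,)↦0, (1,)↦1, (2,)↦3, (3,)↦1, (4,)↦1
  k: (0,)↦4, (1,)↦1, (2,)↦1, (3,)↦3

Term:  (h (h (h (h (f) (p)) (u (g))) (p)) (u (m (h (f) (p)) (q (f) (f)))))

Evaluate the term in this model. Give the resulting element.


  f = 0
  p = 3
  (h (f) (p)) = h(0, 3) = 0
  g = 1
  (u (g)) = u(1,) = 3
  (h (h (f) (p)) (u (g))) = h(0, 3) = 0
  p = 3
  (h (h (h (f) (p)) (u (g))) (p)) = h(0, 3) = 0
  f = 0
  p = 3
  (h (f) (p)) = h(0, 3) = 0
  f = 0
  f = 0
  (q (f) (f)) = q(0, 0) = 2
  (m (h (f) (p)) (q (f) (f))) = m(0, 2) = 3
  (u (m (h (f) (p)) (q (f) (f)))) = u(3,) = 3
  (h (h (h (h (f) (p)) (u (g))) (p)) (u (m (h (f) (p)) (q (f) (f))))) = h(0, 3) = 0

value = 0


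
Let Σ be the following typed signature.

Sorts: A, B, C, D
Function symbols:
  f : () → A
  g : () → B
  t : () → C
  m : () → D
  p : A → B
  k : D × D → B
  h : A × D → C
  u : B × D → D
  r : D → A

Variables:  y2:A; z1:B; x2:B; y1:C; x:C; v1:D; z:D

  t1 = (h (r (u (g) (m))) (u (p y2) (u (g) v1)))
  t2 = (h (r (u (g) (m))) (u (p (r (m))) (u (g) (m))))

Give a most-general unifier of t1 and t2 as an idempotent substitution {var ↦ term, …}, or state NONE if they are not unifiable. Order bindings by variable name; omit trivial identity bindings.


{v1 ↦ (m), y2 ↦ (r (m))}


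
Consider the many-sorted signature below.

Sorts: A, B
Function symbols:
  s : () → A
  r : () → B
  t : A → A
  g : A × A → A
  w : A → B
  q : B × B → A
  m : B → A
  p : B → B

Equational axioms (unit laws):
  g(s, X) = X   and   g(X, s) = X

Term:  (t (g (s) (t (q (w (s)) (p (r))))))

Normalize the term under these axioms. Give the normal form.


normal form = (t (t (q (w (s)) (p (r)))))

1. (t (g (s) (t (q (w (s)) (p (r))))))  →  (t (t (q (w (s)) (p (r)))))


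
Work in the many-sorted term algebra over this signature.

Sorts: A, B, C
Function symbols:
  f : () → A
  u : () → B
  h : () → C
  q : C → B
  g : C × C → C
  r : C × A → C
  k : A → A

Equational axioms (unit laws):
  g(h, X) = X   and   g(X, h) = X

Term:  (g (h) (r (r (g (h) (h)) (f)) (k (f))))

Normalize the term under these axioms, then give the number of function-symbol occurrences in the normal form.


size = 6

1. (g (h) (r (r (g (h) (h)) (f)) (k (f))))  →  (r (r (g (h) (h)) (f)) (k (f)))
2. (r (r (g (h) (h)) (f)) (k (f)))  →  (r (r (h) (f)) (k (f)))
normal form: (r (r (h) (f)) (k (f)))


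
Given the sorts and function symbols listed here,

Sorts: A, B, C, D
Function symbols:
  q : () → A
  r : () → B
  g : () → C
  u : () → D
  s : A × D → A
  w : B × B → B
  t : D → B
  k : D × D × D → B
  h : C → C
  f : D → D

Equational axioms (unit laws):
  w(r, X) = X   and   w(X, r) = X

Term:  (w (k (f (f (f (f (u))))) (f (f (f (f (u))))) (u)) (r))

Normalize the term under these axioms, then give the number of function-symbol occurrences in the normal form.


1. (w (k (f (f (f (f (u))))) (f (f (f (f (u))))) (u)) (r))  →  (k (f (f (f (f (u))))) (f (f (f (f (u))))) (u))
normal form: (k (f (f (f (f (u))))) (f (f (f (f (u))))) (u))

size = 12


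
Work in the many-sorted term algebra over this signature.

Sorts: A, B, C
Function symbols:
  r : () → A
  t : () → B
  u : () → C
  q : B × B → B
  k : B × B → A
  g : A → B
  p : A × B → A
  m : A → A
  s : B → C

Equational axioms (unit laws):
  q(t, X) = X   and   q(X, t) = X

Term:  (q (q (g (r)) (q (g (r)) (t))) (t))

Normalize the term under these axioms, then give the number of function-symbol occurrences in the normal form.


1. (q (q (g (r)) (q (g (r)) (t))) (t))  →  (q (g (r)) (q (g (r)) (t)))
2. (q (g (r)) (q (g (r)) (t)))  →  (q (g (r)) (g (r)))
normal form: (q (g (r)) (g (r)))

size = 5


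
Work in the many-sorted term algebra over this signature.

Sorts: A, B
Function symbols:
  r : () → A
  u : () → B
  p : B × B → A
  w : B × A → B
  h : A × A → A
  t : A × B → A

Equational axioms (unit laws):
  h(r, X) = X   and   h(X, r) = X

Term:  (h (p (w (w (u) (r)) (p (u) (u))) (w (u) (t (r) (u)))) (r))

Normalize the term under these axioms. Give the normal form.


1. (h (p (w (w (u) (r)) (p (u) (u))) (w (u) (t (r) (u)))) (r))  →  (p (w (w (u) (r)) (p (u) (u))) (w (u) (t (r) (u))))

normal form = (p (w (w (u) (r)) (p (u) (u))) (w (u) (t (r) (u))))


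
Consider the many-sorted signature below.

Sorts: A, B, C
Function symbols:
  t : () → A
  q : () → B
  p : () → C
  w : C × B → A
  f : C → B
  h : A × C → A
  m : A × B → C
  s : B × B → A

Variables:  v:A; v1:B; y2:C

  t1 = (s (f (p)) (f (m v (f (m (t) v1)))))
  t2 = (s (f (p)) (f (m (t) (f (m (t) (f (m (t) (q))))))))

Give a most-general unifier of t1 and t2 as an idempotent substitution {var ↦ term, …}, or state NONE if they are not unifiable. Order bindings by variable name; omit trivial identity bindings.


{v ↦ (t), v1 ↦ (f (m (t) (q)))}


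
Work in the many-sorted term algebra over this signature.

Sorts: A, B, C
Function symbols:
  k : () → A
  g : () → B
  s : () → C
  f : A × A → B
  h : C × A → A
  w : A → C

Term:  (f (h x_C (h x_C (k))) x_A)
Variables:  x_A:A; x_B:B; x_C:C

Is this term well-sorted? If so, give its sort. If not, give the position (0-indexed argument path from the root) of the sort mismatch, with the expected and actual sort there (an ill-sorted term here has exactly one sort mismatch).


    x_C : C
      x_C : C
      (k) : A
    (h x_C (k)) : A
  (h x_C (h x_C (k))) : A
  x_A : A
(f (h x_C (h x_C (k))) x_A) : B

well-sorted; sort = B


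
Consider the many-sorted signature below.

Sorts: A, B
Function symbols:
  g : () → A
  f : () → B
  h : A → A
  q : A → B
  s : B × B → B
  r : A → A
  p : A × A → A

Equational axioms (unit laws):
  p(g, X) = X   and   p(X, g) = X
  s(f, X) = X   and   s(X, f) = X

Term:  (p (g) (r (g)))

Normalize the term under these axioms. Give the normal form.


normal form = (r (g))

1. (p (g) (r (g)))  →  (r (g))


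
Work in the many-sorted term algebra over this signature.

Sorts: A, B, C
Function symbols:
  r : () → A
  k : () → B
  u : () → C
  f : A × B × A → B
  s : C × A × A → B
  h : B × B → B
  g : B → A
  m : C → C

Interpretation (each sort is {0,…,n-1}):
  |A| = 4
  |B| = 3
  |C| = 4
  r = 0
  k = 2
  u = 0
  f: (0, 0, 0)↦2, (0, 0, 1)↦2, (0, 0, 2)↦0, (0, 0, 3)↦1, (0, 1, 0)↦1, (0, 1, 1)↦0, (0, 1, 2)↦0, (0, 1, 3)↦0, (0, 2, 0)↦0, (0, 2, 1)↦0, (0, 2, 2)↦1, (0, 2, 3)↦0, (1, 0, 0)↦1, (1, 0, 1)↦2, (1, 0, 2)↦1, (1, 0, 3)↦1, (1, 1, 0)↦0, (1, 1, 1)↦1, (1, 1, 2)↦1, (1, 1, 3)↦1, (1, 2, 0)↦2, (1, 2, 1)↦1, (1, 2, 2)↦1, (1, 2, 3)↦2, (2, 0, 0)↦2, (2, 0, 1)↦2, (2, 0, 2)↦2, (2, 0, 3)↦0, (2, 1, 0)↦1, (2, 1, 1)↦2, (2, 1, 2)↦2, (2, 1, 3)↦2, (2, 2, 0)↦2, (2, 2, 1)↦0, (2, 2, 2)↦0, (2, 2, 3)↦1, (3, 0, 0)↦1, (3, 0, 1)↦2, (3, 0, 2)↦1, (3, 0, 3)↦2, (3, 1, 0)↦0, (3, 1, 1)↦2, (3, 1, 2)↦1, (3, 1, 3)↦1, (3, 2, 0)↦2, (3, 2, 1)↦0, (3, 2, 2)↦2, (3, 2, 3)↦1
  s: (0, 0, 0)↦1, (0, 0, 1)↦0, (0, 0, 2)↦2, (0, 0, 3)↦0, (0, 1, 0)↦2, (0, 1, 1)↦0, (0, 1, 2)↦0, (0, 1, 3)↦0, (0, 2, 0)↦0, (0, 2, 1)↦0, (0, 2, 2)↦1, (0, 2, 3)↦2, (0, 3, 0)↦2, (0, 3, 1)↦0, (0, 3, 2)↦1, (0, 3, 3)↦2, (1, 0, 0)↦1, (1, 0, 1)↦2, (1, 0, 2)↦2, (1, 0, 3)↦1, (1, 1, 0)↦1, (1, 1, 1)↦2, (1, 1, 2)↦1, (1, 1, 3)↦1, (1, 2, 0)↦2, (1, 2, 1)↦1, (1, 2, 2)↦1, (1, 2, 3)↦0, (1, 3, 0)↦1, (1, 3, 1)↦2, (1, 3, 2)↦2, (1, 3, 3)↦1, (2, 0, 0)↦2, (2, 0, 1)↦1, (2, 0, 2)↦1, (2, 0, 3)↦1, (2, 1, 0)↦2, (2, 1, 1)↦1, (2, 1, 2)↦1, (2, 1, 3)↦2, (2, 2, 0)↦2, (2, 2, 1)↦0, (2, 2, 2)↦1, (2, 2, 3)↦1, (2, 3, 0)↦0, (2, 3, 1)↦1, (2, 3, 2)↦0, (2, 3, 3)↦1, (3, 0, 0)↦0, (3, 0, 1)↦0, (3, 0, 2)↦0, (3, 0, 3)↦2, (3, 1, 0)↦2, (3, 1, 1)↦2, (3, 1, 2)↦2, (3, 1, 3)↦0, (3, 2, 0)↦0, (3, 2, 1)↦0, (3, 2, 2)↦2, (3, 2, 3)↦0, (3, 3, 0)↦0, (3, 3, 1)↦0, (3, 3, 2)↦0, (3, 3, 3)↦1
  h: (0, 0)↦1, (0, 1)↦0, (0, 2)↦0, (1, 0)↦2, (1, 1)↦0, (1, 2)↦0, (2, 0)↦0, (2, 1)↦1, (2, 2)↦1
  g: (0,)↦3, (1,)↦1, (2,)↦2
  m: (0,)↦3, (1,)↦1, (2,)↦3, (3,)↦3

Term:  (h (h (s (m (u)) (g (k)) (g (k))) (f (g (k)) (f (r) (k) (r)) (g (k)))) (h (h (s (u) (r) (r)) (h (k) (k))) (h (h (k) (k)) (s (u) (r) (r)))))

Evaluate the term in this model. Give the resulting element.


value = 0

  u = 0
  (m (u)) = m(0,) = 3
  k = 2
  (g (k)) = g(2,) = 2
  k = 2
  (g (k)) = g(2,) = 2
  (s (m (u)) (g (k)) (g (k))) = s(3, 2, 2) = 2
  k = 2
  (g (k)) = g(2,) = 2
  r = 0
  k = 2
  r = 0
  (f (r) (k) (r)) = f(0, 2, 0) = 0
  k = 2
  (g (k)) = g(2,) = 2
  (f (g (k)) (f (r) (k) (r)) (g (k))) = f(2, 0, 2) = 2
  (h (s (m (u)) (g (k)) (g (k))) (f (g (k)) (f (r) (k) (r)) (g (k)))) = h(2, 2) = 1
  u = 0
  r = 0
  r = 0
  (s (u) (r) (r)) = s(0, 0, 0) = 1
  k = 2
  k = 2
  (h (k) (k)) = h(2, 2) = 1
  (h (s (u) (r) (r)) (h (k) (k))) = h(1, 1) = 0
  k = 2
  k = 2
  (h (k) (k)) = h(2, 2) = 1
  u = 0
  r = 0
  r = 0
  (s (u) (r) (r)) = s(0, 0, 0) = 1
  (h (h (k) (k)) (s (u) (r) (r))) = h(1, 1) = 0
  (h (h (s (u) (r) (r)) (h (k) (k))) (h (h (k) (k)) (s (u) (r) (r)))) = h(0, 0) = 1
  (h (h (s (m (u)) (g (k)) (g (k))) (f (g (k)) (f (r) (k) (r)) (g (k)))) (h (h (s (u) (r) (r)) (h (k) (k))) (h (h (k) (k)) (s (u) (r) (r))))) = h(1, 1) = 0


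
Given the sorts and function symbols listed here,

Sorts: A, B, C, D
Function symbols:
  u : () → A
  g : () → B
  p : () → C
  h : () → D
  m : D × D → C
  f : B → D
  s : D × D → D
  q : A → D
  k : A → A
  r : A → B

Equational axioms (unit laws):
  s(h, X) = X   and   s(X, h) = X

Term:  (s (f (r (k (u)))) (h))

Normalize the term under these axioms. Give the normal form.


normal form = (f (r (k (u))))

1. (s (f (r (k (u)))) (h))  →  (f (r (k (u))))


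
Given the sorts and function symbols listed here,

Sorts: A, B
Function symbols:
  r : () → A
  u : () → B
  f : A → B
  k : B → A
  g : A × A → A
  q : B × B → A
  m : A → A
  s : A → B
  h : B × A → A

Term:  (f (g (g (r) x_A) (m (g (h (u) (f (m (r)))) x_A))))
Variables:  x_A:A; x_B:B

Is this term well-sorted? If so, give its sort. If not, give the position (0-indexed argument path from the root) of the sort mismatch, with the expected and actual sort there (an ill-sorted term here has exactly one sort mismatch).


      (r) : A
      x_A : A
    (g (r) x_A) : A
          (u) : B
              (r) : A
            (m (r)) : A
          (f (m (r))) : B
        (h (u) (f (m (r)))) : ✗ arg 1 at [0, 1, 0, 0, 1] has sort B, expected A
        x_A : A

ill-sorted at position [0, 1, 0, 0, 1]: expected A, got B


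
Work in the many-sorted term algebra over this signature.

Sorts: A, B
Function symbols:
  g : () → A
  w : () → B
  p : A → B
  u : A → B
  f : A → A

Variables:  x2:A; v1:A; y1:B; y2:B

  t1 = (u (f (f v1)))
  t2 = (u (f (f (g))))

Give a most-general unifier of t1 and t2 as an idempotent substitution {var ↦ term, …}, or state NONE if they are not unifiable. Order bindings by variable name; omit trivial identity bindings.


{v1 ↦ (g)}


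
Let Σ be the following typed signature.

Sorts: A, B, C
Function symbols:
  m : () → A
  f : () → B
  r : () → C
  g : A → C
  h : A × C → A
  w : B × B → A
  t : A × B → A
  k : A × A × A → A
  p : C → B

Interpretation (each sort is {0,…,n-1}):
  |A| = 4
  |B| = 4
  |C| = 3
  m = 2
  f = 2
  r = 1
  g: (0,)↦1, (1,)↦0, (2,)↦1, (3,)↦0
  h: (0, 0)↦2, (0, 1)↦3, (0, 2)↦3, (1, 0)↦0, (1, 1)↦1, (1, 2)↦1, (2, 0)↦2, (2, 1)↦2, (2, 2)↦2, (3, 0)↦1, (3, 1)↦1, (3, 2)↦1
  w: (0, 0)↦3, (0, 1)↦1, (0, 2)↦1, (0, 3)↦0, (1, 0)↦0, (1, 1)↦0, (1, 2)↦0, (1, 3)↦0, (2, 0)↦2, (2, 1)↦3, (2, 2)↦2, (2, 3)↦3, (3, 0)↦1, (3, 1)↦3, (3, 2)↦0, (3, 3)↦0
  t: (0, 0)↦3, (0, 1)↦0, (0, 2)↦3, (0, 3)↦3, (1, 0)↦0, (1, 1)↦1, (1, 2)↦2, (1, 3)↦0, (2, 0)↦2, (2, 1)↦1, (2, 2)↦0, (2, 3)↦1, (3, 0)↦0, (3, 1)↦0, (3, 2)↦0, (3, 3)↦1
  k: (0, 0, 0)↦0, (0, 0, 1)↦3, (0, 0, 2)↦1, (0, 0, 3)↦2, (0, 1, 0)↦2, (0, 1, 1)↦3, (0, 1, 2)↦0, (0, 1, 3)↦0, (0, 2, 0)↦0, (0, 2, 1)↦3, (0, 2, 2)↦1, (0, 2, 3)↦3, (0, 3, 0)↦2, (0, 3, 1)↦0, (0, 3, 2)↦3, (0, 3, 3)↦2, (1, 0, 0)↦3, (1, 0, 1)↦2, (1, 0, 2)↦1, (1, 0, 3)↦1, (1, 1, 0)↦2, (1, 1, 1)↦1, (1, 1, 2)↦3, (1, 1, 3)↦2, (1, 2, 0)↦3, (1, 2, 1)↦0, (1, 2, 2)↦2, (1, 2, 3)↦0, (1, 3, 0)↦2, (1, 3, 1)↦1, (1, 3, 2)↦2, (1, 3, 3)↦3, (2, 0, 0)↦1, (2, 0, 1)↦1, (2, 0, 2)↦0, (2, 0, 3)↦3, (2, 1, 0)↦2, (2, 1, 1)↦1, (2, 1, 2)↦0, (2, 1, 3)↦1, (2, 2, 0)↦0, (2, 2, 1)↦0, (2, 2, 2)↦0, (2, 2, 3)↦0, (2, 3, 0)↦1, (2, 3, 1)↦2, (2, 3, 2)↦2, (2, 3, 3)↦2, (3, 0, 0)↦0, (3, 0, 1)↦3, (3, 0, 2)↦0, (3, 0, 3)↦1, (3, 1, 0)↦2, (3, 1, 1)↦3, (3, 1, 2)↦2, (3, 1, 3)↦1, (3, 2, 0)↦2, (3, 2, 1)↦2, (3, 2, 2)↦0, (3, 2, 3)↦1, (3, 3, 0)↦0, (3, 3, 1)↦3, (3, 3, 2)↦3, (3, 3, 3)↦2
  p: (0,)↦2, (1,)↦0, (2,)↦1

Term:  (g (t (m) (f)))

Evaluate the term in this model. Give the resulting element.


value = 1

  m = 2
  f = 2
  (t (m) (f)) = t(2, 2) = 0
  (g (t (m) (f))) = g(0,) = 1


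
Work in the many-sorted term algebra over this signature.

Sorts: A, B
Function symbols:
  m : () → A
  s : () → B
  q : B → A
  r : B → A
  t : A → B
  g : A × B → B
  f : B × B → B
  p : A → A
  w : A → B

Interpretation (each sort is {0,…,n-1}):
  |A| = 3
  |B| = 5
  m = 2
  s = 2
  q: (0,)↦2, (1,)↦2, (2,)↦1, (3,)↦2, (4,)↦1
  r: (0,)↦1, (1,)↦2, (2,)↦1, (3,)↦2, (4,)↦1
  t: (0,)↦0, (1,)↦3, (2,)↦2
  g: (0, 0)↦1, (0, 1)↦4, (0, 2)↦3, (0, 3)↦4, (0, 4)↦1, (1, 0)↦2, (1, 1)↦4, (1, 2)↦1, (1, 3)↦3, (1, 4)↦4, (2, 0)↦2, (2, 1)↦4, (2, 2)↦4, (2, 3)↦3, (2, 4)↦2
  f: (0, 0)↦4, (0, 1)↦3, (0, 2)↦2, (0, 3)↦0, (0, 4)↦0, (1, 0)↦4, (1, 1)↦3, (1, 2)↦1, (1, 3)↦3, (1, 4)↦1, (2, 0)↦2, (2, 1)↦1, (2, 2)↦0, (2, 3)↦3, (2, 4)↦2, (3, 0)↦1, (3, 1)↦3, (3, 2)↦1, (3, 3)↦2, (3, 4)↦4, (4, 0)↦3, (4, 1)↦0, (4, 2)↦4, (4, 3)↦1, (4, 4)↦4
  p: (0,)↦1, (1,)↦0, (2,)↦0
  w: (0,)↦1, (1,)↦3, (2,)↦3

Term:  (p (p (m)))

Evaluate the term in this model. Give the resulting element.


value = 1

  m = 2
  (p (m)) = p(2,) = 0
  (p (p (m))) = p(0,) = 1


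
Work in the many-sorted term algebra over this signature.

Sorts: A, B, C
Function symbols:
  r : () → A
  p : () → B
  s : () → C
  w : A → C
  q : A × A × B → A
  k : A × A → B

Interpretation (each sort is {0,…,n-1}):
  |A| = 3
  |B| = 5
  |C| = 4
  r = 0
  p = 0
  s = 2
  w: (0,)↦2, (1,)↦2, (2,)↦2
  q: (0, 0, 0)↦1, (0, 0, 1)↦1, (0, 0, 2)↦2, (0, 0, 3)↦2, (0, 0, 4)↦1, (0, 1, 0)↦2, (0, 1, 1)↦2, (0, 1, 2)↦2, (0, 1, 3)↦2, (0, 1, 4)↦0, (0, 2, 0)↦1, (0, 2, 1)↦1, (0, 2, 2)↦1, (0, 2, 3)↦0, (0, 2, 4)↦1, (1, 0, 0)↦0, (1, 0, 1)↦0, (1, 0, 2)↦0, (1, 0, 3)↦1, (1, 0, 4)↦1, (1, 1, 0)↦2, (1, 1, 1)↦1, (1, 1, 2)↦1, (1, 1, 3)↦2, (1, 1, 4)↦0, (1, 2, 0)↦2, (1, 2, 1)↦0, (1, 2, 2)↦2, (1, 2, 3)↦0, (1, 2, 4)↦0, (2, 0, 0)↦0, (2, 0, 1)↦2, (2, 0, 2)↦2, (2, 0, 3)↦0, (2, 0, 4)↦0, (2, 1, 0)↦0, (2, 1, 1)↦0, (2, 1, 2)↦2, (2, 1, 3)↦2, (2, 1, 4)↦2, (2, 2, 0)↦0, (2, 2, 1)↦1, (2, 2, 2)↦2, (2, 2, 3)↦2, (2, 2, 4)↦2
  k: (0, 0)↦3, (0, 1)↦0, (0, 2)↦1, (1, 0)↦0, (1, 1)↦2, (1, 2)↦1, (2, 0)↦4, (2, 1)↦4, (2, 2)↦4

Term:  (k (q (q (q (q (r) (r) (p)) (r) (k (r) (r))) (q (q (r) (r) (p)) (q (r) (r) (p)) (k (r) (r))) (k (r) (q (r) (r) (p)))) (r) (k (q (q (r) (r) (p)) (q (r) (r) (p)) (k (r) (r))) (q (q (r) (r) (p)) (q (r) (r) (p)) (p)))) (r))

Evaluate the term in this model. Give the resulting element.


  r = 0
  r = 0
  p = 0
  (q (r) (r) (p)) = q(0, 0, 0) = 1
  r = 0
  r = 0
  r = 0
  (k (r) (r)) = k(0, 0) = 3
  (q (q (r) (r) (p)) (r) (k (r) (r))) = q(1, 0, 3) = 1
  r = 0
  r = 0
  p = 0
  (q (r) (r) (p)) = q(0, 0, 0) = 1
  r = 0
  r = 0
  p = 0
  (q (r) (r) (p)) = q(0, 0, 0) = 1
  r = 0
  r = 0
  (k (r) (r)) = k(0, 0) = 3
  (q (q (r) (r) (p)) (q (r) (r) (p)) (k (r) (r))) = q(1, 1, 3) = 2
  r = 0
  r = 0
  r = 0
  p = 0
  (q (r) (r) (p)) = q(0, 0, 0) = 1
  (k (r) (q (r) (r) (p))) = k(0, 1) = 0
  (q (q (q (r) (r) (p)) (r) (k (r) (r))) (q (q (r) (r) (p)) (q (r) (r) (p)) (k (r) (r))) (k (r) (q (r) (r) (p)))) = q(1, 2, 0) = 2
  r = 0
  r = 0
  r = 0
  p = 0
  (q (r) (r) (p)) = q(0, 0, 0) = 1
  r = 0
  r = 0
  p = 0
  (q (r) (r) (p)) = q(0, 0, 0) = 1
  r = 0
  r = 0
  (k (r) (r)) = k(0, 0) = 3
  (q (q (r) (r) (p)) (q (r) (r) (p)) (k (r) (r))) = q(1, 1, 3) = 2
  r = 0
  r = 0
  p = 0
  (q (r) (r) (p)) = q(0, 0, 0) = 1
  r = 0
  r = 0
  p = 0
  (q (r) (r) (p)) = q(0, 0, 0) = 1
  p = 0
  (q (q (r) (r) (p)) (q (r) (r) (p)) (p)) = q(1, 1, 0) = 2
  (k (q (q (r) (r) (p)) (q (r) (r) (p)) (k (r) (r))) (q (q (r) (r) (p)) (q (r) (r) (p)) (p))) = k(2, 2) = 4
  (q (q (q (q (r) (r) (p)) (r) (k (r) (r))) (q (q (r) (r) (p)) (q (r) (r) (p)) (k (r) (r))) (k (r) (q (r) (r) (p)))) (r) (k (q (q (r) (r) (p)) (q (r) (r) (p)) (k (r) (r))) (q (q (r) (r) (p)) (q (r) (r) (p)) (p)))) = q(2, 0, 4) = 0
  r = 0
  (k (q (q (q (q (r) (r) (p)) (r) (k (r) (r))) (q (q (r) (r) (p)) (q (r) (r) (p)) (k (r) (r))) (k (r) (q (r) (r) (p)))) (r) (k (q (q (r) (r) (p)) (q (r) (r) (p)) (k (r) (r))) (q (q (r) (r) (p)) (q (r) (r) (p)) (p)))) (r)) = k(0, 0) = 3

value = 3
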